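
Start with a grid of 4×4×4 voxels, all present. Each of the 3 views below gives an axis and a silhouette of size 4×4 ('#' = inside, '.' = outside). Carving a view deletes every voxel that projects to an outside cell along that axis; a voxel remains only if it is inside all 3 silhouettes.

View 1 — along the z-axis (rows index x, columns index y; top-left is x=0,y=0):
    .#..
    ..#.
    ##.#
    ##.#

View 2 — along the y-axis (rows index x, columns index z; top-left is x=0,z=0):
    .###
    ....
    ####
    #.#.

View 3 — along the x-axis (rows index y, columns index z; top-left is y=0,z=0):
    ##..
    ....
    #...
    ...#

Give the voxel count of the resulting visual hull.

initial block: 4^3 = 64
[1] z-view keeps 8 columns → grid now 32
[2] y-view keeps 9 columns → grid now 21
[3] x-view keeps 4 columns → grid now 4

|visual hull| = 4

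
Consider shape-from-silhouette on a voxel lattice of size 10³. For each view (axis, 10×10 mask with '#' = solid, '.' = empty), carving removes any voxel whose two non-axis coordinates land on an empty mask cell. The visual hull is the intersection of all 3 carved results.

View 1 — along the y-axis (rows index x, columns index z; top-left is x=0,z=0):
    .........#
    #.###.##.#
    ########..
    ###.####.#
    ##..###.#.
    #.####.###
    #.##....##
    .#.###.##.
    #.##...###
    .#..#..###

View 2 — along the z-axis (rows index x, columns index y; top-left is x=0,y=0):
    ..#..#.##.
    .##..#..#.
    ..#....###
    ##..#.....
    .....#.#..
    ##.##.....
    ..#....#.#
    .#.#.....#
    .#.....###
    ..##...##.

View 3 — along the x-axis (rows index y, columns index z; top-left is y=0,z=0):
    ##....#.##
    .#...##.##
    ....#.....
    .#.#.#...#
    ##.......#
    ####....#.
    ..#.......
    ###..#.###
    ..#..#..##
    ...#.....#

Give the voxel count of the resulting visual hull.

voxel count = 82

start: 10×10×10 = 1000 voxels
carve view 1 (along y, XZ-mask fill 60/100): 600 voxels remain
carve view 2 (along z, XY-mask fill 35/100): 209 voxels remain
carve view 3 (along x, YZ-mask fill 37/100): 82 voxels remain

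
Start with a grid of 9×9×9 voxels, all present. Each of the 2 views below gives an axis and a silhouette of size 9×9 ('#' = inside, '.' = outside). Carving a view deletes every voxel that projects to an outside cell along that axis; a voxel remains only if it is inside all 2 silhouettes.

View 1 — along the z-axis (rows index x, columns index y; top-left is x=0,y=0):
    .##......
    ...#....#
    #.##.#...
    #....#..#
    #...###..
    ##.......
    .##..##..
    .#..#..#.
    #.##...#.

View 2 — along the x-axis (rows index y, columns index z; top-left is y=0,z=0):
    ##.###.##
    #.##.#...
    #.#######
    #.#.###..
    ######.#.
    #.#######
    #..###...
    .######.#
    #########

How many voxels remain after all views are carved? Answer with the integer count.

|visual hull| = 184

initial block: 9^3 = 729
after view 1 [z-axis, 28 of 81 cells solid] → remaining = 252
after view 2 [x-axis, 59 of 81 cells solid] → remaining = 184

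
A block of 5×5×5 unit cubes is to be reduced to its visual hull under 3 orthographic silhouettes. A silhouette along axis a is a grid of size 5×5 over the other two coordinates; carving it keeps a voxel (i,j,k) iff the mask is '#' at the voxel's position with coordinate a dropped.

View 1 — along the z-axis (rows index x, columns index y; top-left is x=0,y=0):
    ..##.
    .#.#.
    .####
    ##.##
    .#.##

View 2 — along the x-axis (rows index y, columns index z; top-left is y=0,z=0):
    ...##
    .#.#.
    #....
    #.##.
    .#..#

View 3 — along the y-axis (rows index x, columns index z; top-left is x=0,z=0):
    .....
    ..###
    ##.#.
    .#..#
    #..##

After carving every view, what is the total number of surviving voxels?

initial block: 5^3 = 125
V1 z: intersect with XY mask (15 set) -- 75 left
V2 x: intersect with YZ mask (10 set) -- 33 left
V3 y: intersect with XZ mask (11 set) -- 17 left

17 voxels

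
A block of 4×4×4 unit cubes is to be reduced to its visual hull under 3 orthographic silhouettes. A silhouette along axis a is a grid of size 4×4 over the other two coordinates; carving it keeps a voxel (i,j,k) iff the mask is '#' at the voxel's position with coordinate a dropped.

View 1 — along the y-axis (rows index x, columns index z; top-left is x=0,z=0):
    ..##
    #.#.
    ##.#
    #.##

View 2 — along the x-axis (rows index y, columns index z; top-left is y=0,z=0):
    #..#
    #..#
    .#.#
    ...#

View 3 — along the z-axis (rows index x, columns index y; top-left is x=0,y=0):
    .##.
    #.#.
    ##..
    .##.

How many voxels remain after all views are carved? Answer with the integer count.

10 voxels

full grid |V| = 64
step 1: project along y, AND mask (10/16) → |grid| = 40
step 2: project along x, AND mask (7/16) → |grid| = 19
step 3: project along z, AND mask (8/16) → |grid| = 10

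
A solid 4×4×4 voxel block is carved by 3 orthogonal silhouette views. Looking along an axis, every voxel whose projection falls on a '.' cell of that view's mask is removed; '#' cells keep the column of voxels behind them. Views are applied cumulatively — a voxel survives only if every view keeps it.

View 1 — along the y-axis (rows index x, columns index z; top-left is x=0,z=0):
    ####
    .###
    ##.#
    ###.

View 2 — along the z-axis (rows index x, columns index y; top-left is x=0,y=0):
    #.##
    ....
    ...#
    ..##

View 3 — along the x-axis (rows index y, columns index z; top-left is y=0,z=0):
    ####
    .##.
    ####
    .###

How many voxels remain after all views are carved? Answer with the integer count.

18 voxels

before carving: 64 voxels (4×4×4)
V1 y: intersect with XZ mask (13 set) -- 52 left
V2 z: intersect with XY mask (6 set) -- 21 left
V3 x: intersect with YZ mask (13 set) -- 18 left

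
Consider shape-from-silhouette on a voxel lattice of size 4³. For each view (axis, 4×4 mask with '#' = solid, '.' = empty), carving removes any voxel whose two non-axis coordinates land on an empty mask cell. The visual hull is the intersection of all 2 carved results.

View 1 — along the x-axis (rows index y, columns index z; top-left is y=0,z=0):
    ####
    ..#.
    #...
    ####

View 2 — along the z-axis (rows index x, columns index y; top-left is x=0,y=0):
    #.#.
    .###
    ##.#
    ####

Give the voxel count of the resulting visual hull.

start: 4×4×4 = 64 voxels
V1 x: intersect with YZ mask (10 set) -- 40 left
V2 z: intersect with XY mask (12 set) -- 30 left

voxel count = 30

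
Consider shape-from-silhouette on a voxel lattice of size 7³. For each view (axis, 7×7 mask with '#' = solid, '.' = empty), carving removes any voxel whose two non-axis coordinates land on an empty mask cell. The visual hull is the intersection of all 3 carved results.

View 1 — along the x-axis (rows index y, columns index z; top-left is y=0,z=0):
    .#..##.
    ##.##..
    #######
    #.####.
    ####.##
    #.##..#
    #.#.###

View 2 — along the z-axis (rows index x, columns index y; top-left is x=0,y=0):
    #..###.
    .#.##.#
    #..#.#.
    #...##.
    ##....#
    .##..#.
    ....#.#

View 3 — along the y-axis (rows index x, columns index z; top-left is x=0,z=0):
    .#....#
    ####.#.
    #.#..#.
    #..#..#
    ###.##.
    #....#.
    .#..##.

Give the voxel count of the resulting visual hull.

remaining voxels: 49

initial block: 7^3 = 343
step 1: project along x, AND mask (34/49) → |grid| = 238
step 2: project along z, AND mask (22/49) → |grid| = 101
step 3: project along y, AND mask (23/49) → |grid| = 49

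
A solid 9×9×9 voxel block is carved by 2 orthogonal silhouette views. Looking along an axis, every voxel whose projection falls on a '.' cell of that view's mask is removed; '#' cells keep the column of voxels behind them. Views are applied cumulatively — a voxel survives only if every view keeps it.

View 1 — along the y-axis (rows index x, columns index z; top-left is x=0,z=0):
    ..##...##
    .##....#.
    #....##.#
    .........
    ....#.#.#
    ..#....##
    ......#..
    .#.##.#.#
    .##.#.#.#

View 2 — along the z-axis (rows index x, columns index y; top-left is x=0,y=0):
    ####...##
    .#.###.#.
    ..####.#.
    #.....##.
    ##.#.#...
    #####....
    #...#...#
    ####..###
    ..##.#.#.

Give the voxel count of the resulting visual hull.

remaining voxels: 144

full grid |V| = 729
V1 y: intersect with XZ mask (28 set) -- 252 left
V2 z: intersect with XY mask (42 set) -- 144 left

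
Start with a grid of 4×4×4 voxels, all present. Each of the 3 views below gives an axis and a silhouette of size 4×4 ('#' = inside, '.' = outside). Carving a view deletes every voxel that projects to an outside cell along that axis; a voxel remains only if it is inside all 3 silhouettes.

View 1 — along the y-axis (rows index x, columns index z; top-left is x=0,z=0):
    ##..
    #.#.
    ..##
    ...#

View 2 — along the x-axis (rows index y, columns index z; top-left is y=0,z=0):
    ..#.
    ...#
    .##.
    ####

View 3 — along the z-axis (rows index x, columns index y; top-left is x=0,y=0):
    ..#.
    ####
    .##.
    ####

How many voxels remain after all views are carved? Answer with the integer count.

full grid |V| = 64
V1 y: intersect with XZ mask (7 set) -- 28 left
V2 x: intersect with YZ mask (8 set) -- 14 left
V3 z: intersect with XY mask (11 set) -- 9 left

voxel count = 9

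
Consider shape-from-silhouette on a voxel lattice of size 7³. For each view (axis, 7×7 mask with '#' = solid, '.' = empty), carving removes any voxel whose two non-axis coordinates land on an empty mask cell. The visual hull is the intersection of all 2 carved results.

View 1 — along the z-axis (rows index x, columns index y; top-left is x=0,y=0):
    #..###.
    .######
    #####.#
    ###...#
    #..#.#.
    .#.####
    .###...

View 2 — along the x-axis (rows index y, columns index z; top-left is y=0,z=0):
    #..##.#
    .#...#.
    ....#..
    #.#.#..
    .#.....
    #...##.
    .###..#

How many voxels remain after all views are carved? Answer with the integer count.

before carving: 343 voxels (7×7×7)
step 1: project along z, AND mask (31/49) → |grid| = 217
step 2: project along x, AND mask (18/49) → |grid| = 80

|visual hull| = 80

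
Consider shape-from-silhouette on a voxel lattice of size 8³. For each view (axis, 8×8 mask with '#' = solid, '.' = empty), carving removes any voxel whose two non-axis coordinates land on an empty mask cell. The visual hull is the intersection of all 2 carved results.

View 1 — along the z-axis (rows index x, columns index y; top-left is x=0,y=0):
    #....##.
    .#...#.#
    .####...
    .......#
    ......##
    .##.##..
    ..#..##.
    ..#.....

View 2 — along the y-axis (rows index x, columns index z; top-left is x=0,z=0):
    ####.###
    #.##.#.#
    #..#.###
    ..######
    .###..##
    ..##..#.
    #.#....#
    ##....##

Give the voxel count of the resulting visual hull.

before carving: 512 voxels (8×8×8)
V1 z: intersect with XY mask (21 set) -- 168 left
V2 y: intersect with XZ mask (38 set) -- 97 left

97 voxels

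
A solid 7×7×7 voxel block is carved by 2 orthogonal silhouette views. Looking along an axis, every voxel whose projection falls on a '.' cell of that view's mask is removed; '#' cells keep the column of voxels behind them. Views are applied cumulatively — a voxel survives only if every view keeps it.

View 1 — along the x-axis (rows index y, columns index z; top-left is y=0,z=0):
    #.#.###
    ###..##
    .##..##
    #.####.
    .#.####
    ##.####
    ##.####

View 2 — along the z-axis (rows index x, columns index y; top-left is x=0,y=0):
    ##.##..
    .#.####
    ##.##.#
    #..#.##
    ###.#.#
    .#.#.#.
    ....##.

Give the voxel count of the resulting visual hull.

before carving: 343 voxels (7×7×7)
V1 x: intersect with YZ mask (36 set) -- 252 left
V2 z: intersect with XY mask (28 set) -- 147 left

voxel count = 147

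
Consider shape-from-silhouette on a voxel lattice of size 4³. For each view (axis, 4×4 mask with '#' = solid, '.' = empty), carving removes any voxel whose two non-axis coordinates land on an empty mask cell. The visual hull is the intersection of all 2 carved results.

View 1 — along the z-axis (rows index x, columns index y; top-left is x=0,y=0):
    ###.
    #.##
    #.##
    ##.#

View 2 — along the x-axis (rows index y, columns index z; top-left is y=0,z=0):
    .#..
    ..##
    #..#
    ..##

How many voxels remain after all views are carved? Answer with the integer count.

voxel count = 20

before carving: 64 voxels (4×4×4)
step 1: project along z, AND mask (12/16) → |grid| = 48
step 2: project along x, AND mask (7/16) → |grid| = 20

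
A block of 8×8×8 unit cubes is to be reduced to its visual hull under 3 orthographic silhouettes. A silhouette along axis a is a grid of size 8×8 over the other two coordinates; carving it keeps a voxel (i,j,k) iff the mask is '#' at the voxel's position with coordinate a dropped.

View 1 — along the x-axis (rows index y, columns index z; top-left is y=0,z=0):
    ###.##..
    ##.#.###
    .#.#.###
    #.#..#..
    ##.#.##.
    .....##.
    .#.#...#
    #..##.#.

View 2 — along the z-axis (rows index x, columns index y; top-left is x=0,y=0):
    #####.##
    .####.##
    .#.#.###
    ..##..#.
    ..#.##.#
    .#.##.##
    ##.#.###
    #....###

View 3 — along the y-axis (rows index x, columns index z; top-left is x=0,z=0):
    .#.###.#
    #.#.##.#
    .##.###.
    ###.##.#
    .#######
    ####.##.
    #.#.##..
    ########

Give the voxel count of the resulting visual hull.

109 voxels

full grid |V| = 512
  1. axis=0 (YZ plane), |mask|=33  ⇒  voxels=264
  2. axis=2 (XY plane), |mask|=40  ⇒  voxels=160
  3. axis=1 (XZ plane), |mask|=46  ⇒  voxels=109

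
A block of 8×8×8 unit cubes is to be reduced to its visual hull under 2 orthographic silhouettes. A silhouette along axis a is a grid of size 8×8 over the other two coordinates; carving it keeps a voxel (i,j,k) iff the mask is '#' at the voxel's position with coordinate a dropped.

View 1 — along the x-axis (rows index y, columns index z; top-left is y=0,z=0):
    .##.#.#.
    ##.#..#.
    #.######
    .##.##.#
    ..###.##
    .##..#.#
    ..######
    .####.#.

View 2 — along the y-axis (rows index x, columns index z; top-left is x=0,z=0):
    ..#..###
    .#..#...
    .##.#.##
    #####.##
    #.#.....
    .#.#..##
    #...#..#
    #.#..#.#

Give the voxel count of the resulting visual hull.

159 voxels

before carving: 512 voxels (8×8×8)
step 1: project along x, AND mask (40/64) → |grid| = 320
step 2: project along y, AND mask (31/64) → |grid| = 159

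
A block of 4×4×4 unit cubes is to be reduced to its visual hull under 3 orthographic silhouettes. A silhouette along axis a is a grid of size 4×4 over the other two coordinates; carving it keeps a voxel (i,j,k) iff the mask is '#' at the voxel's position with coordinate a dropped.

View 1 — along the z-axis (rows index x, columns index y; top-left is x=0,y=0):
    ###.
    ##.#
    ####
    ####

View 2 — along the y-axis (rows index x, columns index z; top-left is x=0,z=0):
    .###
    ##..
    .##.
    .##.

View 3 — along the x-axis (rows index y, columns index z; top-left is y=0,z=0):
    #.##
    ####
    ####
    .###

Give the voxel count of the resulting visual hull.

remaining voxels: 26

full grid |V| = 64
  1. axis=2 (XY plane), |mask|=14  ⇒  voxels=56
  2. axis=1 (XZ plane), |mask|=9  ⇒  voxels=31
  3. axis=0 (YZ plane), |mask|=14  ⇒  voxels=26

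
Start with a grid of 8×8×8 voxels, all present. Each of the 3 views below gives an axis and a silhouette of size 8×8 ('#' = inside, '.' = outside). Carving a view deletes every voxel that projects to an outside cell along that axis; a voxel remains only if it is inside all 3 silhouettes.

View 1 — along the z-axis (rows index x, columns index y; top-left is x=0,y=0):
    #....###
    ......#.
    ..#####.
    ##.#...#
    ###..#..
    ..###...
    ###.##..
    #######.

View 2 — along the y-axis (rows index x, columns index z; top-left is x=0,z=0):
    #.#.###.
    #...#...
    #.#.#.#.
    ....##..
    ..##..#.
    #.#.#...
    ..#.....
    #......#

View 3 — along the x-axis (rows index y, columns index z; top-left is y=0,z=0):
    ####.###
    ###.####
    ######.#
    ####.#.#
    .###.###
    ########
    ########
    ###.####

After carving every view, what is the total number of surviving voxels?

76 voxels

full grid |V| = 512
step 1: project along z, AND mask (33/64) → |grid| = 264
step 2: project along y, AND mask (22/64) → |grid| = 90
step 3: project along x, AND mask (56/64) → |grid| = 76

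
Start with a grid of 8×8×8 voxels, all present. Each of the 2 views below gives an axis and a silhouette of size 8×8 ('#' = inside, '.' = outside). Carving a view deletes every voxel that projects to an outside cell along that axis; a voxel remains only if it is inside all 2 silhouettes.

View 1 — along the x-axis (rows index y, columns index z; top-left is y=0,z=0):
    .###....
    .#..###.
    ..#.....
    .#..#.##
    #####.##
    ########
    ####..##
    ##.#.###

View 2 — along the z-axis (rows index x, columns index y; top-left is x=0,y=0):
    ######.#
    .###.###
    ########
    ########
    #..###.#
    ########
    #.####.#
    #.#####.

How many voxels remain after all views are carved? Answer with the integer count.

265 voxels

full grid |V| = 512
V1 x: intersect with YZ mask (39 set) -- 312 left
V2 z: intersect with XY mask (54 set) -- 265 left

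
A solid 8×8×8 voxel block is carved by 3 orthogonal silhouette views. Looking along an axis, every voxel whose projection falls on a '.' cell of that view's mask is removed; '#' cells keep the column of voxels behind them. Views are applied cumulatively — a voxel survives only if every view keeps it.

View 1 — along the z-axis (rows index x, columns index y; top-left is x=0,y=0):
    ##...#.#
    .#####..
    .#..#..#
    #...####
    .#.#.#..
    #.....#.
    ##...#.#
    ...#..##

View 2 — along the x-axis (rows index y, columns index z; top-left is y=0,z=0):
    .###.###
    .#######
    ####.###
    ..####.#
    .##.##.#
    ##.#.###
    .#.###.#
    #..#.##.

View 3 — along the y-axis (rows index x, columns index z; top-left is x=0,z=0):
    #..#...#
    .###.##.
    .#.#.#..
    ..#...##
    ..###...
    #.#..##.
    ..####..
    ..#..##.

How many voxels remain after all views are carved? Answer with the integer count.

before carving: 512 voxels (8×8×8)
carve view 1 (along z, XY-mask fill 29/64): 232 voxels remain
carve view 2 (along x, YZ-mask fill 45/64): 161 voxels remain
carve view 3 (along y, XZ-mask fill 28/64): 72 voxels remain

voxel count = 72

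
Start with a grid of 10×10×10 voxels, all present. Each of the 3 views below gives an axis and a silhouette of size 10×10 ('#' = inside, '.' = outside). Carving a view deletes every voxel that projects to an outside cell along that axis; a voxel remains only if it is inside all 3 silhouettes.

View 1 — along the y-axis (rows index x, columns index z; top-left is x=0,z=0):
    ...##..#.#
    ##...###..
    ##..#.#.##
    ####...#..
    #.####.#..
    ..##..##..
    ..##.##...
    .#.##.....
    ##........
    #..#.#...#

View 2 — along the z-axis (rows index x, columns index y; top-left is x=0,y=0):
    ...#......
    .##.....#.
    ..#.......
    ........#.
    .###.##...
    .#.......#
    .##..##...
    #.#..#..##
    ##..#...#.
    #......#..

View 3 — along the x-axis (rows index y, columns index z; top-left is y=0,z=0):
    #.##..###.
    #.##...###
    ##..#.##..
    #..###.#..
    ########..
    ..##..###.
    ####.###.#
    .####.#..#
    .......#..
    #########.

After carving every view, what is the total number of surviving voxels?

initial block: 10^3 = 1000
step 1: project along y, AND mask (43/100) → |grid| = 430
step 2: project along z, AND mask (28/100) → |grid| = 115
step 3: project along x, AND mask (59/100) → |grid| = 67

|visual hull| = 67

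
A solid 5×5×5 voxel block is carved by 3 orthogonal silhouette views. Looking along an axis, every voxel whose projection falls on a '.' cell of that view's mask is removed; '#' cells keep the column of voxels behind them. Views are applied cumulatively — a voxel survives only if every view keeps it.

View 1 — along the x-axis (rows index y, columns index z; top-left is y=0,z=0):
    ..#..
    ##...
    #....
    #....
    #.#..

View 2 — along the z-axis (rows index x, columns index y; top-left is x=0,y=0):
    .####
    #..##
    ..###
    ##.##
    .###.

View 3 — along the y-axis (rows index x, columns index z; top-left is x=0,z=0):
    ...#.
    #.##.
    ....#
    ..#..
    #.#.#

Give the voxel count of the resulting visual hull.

full grid |V| = 125
[1] x-view keeps 7 columns → grid now 35
[2] z-view keeps 17 columns → grid now 24
[3] y-view keeps 9 columns → grid now 9

voxel count = 9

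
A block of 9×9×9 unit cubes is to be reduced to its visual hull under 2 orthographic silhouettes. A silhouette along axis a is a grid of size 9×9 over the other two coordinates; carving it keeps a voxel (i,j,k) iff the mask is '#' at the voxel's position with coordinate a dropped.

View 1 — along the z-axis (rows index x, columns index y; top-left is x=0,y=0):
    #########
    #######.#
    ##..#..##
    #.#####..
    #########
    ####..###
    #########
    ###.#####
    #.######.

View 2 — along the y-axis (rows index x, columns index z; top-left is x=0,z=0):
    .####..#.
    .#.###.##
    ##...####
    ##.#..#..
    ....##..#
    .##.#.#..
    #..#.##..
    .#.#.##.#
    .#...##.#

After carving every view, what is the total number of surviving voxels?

306 voxels

full grid |V| = 729
carve view 1 (along z, XY-mask fill 68/81): 612 voxels remain
carve view 2 (along y, XZ-mask fill 41/81): 306 voxels remain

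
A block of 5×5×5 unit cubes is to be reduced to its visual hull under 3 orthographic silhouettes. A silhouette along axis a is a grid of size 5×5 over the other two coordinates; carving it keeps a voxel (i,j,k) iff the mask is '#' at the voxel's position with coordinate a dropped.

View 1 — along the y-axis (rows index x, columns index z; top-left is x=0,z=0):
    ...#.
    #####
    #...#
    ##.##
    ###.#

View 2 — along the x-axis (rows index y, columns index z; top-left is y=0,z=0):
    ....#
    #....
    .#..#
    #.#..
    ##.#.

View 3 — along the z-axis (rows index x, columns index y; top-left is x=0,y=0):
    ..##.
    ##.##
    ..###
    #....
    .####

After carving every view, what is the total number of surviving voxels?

|visual hull| = 18

initial block: 5^3 = 125
after view 1 [y-axis, 16 of 25 cells solid] → remaining = 80
after view 2 [x-axis, 9 of 25 cells solid] → remaining = 31
after view 3 [z-axis, 14 of 25 cells solid] → remaining = 18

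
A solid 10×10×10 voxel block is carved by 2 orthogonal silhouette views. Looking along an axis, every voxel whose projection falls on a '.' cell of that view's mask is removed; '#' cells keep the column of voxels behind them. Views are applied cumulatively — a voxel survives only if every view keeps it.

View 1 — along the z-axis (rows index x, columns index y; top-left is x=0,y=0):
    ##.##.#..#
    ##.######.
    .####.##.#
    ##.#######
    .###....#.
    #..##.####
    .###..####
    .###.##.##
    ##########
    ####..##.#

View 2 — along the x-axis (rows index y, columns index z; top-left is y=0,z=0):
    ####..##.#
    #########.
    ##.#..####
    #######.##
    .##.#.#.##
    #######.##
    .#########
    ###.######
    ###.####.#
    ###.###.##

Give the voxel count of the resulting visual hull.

start: 10×10×10 = 1000 voxels
V1 z: intersect with XY mask (72 set) -- 720 left
V2 x: intersect with YZ mask (81 set) -- 591 left

591 voxels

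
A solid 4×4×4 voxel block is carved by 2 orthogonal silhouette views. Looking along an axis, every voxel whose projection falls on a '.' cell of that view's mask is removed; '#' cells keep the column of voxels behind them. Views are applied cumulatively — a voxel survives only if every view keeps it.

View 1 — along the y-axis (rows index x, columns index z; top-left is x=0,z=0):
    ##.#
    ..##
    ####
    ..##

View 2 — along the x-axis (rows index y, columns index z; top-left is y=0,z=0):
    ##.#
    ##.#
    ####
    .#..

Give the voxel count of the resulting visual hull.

29 voxels

before carving: 64 voxels (4×4×4)
  1. axis=1 (XZ plane), |mask|=11  ⇒  voxels=44
  2. axis=0 (YZ plane), |mask|=11  ⇒  voxels=29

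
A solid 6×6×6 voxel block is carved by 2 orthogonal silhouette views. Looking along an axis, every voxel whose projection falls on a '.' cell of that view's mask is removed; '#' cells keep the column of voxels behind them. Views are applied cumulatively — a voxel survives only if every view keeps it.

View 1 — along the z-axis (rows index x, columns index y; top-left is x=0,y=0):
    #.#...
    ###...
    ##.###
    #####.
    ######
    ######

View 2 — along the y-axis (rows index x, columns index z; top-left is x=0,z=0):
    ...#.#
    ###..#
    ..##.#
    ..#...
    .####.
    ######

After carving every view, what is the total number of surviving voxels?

voxel count = 96

start: 6×6×6 = 216 voxels
step 1: project along z, AND mask (27/36) → |grid| = 162
step 2: project along y, AND mask (20/36) → |grid| = 96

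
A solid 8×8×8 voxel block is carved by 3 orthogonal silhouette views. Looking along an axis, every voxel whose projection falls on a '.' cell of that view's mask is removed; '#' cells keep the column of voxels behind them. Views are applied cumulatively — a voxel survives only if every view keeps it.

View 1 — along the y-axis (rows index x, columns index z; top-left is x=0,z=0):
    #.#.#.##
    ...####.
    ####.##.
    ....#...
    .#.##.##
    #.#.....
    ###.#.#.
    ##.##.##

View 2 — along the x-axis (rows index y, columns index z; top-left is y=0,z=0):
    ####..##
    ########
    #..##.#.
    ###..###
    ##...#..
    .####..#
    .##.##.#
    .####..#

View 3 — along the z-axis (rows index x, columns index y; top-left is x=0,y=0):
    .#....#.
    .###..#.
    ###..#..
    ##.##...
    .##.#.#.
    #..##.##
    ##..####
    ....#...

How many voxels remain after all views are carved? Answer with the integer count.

full grid |V| = 512
[1] y-view keeps 34 columns → grid now 272
[2] x-view keeps 42 columns → grid now 177
[3] z-view keeps 30 columns → grid now 78

remaining voxels: 78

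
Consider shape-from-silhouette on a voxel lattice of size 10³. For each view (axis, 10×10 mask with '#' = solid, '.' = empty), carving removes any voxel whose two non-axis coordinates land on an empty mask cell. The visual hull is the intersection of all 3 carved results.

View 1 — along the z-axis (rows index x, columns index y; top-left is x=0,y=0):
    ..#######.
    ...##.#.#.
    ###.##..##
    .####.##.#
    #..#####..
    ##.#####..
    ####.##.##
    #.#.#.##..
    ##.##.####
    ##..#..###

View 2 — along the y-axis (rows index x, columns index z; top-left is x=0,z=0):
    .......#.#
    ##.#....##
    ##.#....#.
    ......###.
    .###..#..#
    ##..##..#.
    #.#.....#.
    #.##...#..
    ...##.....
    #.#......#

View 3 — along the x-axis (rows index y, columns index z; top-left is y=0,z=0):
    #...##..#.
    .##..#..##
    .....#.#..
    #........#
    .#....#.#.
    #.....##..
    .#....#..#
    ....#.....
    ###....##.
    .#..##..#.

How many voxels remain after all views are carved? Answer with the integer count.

voxel count = 72

start: 10×10×10 = 1000 voxels
after view 1 [z-axis, 65 of 100 cells solid] → remaining = 650
after view 2 [y-axis, 36 of 100 cells solid] → remaining = 226
after view 3 [x-axis, 32 of 100 cells solid] → remaining = 72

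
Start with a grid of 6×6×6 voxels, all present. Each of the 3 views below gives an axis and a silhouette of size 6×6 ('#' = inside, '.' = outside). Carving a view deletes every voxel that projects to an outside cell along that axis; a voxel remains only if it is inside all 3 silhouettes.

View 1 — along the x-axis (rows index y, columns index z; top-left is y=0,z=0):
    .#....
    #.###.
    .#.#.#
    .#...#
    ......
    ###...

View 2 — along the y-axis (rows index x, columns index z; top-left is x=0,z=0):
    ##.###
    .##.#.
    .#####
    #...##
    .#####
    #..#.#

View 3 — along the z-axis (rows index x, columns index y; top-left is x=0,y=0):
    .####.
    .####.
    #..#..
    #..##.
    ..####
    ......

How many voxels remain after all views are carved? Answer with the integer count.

23 voxels

full grid |V| = 216
[1] x-view keeps 13 columns → grid now 78
[2] y-view keeps 24 columns → grid now 51
[3] z-view keeps 17 columns → grid now 23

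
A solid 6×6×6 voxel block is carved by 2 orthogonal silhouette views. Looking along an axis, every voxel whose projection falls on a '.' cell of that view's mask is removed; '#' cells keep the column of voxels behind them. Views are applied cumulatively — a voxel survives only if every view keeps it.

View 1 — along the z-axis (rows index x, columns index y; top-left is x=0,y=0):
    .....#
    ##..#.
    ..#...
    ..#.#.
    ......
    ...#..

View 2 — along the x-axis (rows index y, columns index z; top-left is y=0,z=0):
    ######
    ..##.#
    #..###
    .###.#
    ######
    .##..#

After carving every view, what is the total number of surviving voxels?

36 voxels

initial block: 6^3 = 216
carve view 1 (along z, XY-mask fill 8/36): 48 voxels remain
carve view 2 (along x, YZ-mask fill 26/36): 36 voxels remain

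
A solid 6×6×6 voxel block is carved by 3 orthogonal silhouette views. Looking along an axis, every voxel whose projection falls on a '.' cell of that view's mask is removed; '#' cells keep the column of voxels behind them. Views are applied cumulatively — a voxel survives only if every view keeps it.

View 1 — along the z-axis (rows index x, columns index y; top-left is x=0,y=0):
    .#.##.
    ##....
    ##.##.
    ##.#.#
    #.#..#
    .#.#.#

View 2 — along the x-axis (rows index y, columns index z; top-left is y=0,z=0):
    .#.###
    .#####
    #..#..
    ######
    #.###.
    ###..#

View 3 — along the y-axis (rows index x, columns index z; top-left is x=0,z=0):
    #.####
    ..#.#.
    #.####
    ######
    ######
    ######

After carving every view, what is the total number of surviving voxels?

76 voxels

start: 6×6×6 = 216 voxels
step 1: project along z, AND mask (19/36) → |grid| = 114
step 2: project along x, AND mask (25/36) → |grid| = 87
step 3: project along y, AND mask (30/36) → |grid| = 76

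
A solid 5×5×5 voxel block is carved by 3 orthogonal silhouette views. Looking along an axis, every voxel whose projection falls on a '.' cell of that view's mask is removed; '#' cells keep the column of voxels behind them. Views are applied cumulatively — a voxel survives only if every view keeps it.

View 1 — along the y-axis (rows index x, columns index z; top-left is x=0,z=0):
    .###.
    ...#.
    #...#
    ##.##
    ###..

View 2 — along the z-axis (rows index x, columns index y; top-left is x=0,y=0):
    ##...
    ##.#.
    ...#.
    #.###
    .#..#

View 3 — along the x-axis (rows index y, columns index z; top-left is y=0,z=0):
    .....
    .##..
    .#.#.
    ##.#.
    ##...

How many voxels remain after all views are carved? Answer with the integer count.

15 voxels

start: 5×5×5 = 125 voxels
after view 1 [y-axis, 13 of 25 cells solid] → remaining = 65
after view 2 [z-axis, 12 of 25 cells solid] → remaining = 33
after view 3 [x-axis, 9 of 25 cells solid] → remaining = 15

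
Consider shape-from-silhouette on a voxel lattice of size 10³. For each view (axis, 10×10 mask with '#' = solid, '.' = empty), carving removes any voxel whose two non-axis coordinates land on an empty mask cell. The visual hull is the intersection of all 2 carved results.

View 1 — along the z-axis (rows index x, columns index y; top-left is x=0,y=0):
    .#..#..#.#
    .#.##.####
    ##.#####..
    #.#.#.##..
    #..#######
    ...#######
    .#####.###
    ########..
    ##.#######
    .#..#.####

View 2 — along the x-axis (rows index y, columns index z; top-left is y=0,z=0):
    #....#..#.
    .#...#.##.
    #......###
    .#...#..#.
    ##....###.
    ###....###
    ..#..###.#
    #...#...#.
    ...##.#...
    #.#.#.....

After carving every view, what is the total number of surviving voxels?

full grid |V| = 1000
step 1: project along z, AND mask (69/100) → |grid| = 690
step 2: project along x, AND mask (39/100) → |grid| = 271

voxel count = 271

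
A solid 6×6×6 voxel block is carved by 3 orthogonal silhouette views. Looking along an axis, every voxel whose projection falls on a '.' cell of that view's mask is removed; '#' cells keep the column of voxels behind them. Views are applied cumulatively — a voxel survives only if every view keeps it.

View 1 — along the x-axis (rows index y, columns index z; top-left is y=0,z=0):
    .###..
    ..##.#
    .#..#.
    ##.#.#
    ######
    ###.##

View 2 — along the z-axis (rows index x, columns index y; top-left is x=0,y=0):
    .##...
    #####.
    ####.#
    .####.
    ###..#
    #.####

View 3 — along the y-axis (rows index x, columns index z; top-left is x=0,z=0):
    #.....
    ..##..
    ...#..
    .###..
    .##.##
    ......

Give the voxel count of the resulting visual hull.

full grid |V| = 216
step 1: project along x, AND mask (23/36) → |grid| = 138
step 2: project along z, AND mask (25/36) → |grid| = 88
step 3: project along y, AND mask (11/36) → |grid| = 28

|visual hull| = 28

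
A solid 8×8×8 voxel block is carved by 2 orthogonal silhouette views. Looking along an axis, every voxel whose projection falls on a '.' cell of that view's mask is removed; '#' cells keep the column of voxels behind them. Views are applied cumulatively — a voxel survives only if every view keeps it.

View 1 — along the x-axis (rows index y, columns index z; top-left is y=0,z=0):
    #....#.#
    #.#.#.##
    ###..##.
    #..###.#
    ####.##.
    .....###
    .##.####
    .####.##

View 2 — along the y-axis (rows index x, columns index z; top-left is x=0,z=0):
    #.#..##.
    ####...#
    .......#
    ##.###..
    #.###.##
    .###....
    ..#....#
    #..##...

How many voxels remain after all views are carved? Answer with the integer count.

start: 8×8×8 = 512 voxels
  1. axis=0 (YZ plane), |mask|=39  ⇒  voxels=312
  2. axis=1 (XZ plane), |mask|=29  ⇒  voxels=137

voxel count = 137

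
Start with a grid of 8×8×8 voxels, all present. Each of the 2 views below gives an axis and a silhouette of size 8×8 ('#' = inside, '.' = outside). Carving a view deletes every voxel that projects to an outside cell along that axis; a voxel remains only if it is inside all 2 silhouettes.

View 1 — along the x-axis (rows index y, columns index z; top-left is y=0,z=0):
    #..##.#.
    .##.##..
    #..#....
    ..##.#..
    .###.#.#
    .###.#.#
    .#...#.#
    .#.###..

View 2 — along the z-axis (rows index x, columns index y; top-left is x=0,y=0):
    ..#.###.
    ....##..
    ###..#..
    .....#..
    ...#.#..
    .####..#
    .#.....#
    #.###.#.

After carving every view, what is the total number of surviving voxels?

full grid |V| = 512
step 1: project along x, AND mask (30/64) → |grid| = 240
step 2: project along z, AND mask (25/64) → |grid| = 96

voxel count = 96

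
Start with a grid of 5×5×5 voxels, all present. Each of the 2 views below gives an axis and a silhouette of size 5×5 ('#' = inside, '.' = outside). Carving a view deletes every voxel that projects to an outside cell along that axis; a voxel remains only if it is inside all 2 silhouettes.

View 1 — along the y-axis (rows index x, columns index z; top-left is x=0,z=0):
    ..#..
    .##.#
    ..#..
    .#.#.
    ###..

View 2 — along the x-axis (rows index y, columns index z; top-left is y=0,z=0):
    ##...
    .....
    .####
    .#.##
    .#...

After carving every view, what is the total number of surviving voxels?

21 voxels

before carving: 125 voxels (5×5×5)
carve view 1 (along y, XZ-mask fill 10/25): 50 voxels remain
carve view 2 (along x, YZ-mask fill 10/25): 21 voxels remain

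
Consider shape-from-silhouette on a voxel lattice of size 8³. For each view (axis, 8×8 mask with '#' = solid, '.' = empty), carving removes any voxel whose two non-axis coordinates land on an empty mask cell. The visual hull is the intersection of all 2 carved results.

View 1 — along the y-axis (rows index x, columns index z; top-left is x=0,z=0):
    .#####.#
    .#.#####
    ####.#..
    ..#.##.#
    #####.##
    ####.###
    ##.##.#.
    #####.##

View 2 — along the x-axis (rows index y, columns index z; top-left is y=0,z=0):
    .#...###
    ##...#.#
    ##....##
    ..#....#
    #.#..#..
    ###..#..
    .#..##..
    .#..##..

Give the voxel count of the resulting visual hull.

remaining voxels: 156

start: 8×8×8 = 512 voxels
  1. axis=1 (XZ plane), |mask|=47  ⇒  voxels=376
  2. axis=0 (YZ plane), |mask|=27  ⇒  voxels=156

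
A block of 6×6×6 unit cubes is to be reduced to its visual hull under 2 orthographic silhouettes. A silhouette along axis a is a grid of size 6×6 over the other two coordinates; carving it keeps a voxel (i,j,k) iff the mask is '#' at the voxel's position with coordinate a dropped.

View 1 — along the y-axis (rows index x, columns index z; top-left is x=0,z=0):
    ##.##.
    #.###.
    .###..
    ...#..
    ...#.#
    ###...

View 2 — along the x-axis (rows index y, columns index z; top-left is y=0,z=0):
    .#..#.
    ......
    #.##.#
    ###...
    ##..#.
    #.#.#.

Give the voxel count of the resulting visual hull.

remaining voxels: 42

full grid |V| = 216
after view 1 [y-axis, 17 of 36 cells solid] → remaining = 102
after view 2 [x-axis, 15 of 36 cells solid] → remaining = 42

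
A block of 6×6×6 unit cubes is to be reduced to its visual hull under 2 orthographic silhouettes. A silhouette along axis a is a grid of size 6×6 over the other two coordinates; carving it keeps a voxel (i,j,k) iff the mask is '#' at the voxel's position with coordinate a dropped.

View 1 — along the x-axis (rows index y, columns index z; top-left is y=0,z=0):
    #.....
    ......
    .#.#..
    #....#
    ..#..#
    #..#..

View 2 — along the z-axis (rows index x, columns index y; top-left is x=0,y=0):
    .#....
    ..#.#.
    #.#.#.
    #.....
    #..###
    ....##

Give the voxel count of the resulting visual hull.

remaining voxels: 21

start: 6×6×6 = 216 voxels
V1 x: intersect with YZ mask (9 set) -- 54 left
V2 z: intersect with XY mask (13 set) -- 21 left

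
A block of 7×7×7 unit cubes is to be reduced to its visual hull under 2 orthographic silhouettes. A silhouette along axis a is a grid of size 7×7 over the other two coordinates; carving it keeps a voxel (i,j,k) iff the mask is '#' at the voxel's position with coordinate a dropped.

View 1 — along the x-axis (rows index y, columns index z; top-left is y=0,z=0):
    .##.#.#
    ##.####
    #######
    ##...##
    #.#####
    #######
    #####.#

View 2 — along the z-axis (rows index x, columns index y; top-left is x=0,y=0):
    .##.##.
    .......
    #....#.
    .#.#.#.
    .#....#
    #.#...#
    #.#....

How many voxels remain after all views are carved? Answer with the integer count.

remaining voxels: 94

full grid |V| = 343
carve view 1 (along x, YZ-mask fill 40/49): 280 voxels remain
carve view 2 (along z, XY-mask fill 16/49): 94 voxels remain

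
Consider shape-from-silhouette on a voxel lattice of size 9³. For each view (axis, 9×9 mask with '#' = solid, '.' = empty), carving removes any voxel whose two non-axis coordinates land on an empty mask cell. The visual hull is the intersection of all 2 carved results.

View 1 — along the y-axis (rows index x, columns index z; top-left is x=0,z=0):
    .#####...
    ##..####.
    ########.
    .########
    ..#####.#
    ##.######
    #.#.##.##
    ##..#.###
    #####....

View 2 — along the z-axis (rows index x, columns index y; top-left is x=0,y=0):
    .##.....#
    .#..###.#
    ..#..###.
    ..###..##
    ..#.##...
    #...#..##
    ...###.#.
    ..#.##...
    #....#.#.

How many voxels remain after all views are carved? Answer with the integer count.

initial block: 9^3 = 729
after view 1 [y-axis, 58 of 81 cells solid] → remaining = 522
after view 2 [z-axis, 34 of 81 cells solid] → remaining = 224

224 voxels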